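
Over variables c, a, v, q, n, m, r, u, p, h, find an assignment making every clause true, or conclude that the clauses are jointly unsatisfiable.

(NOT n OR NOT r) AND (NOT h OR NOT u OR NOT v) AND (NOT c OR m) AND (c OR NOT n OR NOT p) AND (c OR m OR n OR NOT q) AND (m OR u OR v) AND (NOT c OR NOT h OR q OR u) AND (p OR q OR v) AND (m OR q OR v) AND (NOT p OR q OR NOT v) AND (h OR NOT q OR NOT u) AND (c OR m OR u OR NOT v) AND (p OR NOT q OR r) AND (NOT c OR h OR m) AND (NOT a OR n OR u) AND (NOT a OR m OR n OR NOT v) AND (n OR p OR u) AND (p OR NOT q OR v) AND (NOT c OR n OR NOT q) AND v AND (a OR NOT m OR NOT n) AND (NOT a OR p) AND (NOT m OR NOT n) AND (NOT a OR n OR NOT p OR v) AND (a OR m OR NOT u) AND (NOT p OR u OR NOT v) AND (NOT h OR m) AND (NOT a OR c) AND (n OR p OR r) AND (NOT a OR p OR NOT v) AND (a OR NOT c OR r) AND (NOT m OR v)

c = False, a = False, v = True, q = False, n = False, m = True, r = True, u = True, p = False, h = False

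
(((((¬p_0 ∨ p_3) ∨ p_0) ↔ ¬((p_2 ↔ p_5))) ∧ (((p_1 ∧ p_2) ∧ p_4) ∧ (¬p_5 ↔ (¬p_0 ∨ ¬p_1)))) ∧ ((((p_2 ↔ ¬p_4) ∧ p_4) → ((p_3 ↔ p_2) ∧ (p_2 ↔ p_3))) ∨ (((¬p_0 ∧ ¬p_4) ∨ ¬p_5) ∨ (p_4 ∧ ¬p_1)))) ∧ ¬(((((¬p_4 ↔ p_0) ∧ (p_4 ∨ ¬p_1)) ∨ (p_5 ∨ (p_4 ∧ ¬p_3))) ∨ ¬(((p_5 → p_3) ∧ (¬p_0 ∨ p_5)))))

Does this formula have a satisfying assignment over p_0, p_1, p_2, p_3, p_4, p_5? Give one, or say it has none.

Case p_5 = True: the conjunct ¬(((((¬p_4 ↔ p_0) ∧ (p_4 ∨ ¬p_1)) ∨ (p_5 ∨ (p_4 ∧ ¬p_3))) ∨ ¬(((p_5 → p_3) ∧ (¬p_0 ∨ p_5))))) becomes ¬((True ∨ ¬p_3)) = False.
Case p_5 = False: the formula simplifies to ((((¬p_0 ∨ p_3) ∨ p_0) ↔ ¬(¬p_2)) ∧ (((p_1 ∧ p_2) ∧ p_4) ∧ (¬p_0 ∨ ¬p_1))) ∧ ¬(((((¬p_4 ↔ p_0) ∧ (p_4 ∨ ¬p_1)) ∨ (p_4 ∧ ¬p_3)) ∨ ¬(¬p_0))).
  p_0 = True: the conjunct ¬(((((¬p_4 ↔ p_0) ∧ (p_4 ∨ ¬p_1)) ∨ (p_4 ∧ ¬p_3)) ∨ ¬(¬p_0))) becomes ¬((((¬p_4 ∧ (p_4 ∨ ¬p_1)) ∨ (p_4 ∧ ¬p_3)) ∨ True)) = False.
  p_0 = False: simplifies to (¬(¬p_2) ∧ ((p_1 ∧ p_2) ∧ p_4)) ∧ ¬(((p_4 ∧ (p_4 ∨ ¬p_1)) ∨ (p_4 ∧ ¬p_3))).
    p_4 = True: the conjunct ¬(((p_4 ∧ (p_4 ∨ ¬p_1)) ∨ (p_4 ∧ ¬p_3))) becomes ¬((True ∨ ¬p_3)) = False.
    p_4 = False: the conjunct p_4 is False.
Both cases fail — unsatisfiable.

UNSATISFIABLE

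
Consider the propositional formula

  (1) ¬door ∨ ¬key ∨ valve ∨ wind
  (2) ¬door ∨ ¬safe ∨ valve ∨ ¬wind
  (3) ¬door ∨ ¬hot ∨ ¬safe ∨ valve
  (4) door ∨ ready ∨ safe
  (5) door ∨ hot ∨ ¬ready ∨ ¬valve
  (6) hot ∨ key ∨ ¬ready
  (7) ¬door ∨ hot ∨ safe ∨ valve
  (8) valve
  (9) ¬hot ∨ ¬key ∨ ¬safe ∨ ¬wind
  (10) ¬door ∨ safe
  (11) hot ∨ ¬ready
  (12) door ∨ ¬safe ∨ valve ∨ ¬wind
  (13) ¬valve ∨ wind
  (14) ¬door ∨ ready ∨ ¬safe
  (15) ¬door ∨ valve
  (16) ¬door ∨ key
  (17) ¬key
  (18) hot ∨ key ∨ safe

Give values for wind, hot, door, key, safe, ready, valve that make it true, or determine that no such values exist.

wind = True, hot = True, door = False, key = False, safe = True, ready = False, valve = True

Unit clause (valve) forces valve = True.
In (¬valve ∨ wind) only wind is left, so wind = True.
Unit clause (¬key) forces key = False.
In (¬door ∨ key) only ¬door is left, so door = False.
Set hot = True.
Set safe = True.
Set ready = False.
All clauses satisfied.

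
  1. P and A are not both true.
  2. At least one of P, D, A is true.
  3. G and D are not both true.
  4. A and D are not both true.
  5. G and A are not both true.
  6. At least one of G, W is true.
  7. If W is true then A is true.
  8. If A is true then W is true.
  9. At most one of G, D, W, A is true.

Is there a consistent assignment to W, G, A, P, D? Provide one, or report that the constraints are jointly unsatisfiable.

W: False, G: True, A: False, P: True, D: False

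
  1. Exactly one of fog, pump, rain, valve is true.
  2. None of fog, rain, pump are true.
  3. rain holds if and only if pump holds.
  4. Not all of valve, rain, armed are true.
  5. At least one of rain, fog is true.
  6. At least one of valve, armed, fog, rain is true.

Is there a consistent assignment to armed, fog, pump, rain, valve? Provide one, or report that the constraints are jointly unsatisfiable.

Unsatisfiable

Case rain = True:
  Constraint (2) is violated (rain=T) — contradiction.
Case rain = False:
  (2) forces fog = False.
  Constraint (5) is violated (rain=F, fog=F) — contradiction.
Both cases fail — unsatisfiable.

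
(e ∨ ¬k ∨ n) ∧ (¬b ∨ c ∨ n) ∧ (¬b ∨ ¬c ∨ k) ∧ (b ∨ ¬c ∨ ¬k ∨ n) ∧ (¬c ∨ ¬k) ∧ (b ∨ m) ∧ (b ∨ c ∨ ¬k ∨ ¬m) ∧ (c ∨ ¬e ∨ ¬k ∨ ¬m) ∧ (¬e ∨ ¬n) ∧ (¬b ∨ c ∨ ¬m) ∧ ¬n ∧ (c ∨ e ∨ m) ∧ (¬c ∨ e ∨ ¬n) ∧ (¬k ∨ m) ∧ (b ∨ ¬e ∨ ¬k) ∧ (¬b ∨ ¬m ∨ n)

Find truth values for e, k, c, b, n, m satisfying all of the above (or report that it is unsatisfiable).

Unit clause (¬n) forces n = False.
Set e = False.
  then (e ∨ ¬k ∨ n) forces k = False.
Set c = True.
  then (¬b ∨ ¬c ∨ k) forces b = False.
  then (b ∨ m) forces m = True.
All clauses satisfied.

e=F, k=F, c=T, b=F, n=F, m=T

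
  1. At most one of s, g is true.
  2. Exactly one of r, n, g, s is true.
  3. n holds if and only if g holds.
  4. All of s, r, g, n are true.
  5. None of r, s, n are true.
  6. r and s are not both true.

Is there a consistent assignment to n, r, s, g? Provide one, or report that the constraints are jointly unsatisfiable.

Unsatisfiable

Case n = True:
  Constraint (5) is violated (n=T) — contradiction.
Case n = False:
  Constraint (4) is violated (n=F) — contradiction.
Both cases fail — unsatisfiable.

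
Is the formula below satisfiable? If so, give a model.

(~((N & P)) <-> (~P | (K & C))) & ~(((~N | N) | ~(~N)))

No satisfying assignment exists.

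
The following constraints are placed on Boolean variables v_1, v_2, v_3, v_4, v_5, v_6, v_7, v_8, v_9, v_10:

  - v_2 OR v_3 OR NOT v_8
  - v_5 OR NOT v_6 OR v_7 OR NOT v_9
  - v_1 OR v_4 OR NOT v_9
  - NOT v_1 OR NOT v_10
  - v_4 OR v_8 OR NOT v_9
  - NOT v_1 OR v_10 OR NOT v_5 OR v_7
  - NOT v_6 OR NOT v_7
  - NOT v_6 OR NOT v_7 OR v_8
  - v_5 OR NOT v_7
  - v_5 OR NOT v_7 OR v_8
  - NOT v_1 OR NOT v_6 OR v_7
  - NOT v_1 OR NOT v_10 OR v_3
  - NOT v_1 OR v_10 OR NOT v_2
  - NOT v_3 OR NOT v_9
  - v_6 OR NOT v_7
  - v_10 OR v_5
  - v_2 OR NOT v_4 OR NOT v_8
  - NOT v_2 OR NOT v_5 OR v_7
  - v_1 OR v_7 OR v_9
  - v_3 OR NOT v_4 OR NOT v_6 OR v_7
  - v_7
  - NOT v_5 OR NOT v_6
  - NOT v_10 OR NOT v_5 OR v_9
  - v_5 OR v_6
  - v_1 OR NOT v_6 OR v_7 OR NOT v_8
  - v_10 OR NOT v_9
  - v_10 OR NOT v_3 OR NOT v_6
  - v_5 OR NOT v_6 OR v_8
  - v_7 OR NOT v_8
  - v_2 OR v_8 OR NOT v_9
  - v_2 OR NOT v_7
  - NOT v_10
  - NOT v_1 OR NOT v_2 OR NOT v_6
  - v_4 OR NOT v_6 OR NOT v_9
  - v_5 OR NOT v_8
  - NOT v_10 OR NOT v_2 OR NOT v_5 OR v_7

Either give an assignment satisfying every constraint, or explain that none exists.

UNSATISFIABLE

Case v_7 = True:
  (NOT v_6 OR NOT v_7) forces v_6 = False.
  Clause (v_6 OR NOT v_7) is falsified — contradiction.
Case v_7 = False:
  Clause (v_7) is falsified — contradiction.
Both cases fail, so the formula is unsatisfiable.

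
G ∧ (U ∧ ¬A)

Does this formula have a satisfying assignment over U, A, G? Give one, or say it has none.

U = True; A = False; G = True

  U ∧ ¬A = True
    ¬A = True
Both conjuncts True, so the formula holds.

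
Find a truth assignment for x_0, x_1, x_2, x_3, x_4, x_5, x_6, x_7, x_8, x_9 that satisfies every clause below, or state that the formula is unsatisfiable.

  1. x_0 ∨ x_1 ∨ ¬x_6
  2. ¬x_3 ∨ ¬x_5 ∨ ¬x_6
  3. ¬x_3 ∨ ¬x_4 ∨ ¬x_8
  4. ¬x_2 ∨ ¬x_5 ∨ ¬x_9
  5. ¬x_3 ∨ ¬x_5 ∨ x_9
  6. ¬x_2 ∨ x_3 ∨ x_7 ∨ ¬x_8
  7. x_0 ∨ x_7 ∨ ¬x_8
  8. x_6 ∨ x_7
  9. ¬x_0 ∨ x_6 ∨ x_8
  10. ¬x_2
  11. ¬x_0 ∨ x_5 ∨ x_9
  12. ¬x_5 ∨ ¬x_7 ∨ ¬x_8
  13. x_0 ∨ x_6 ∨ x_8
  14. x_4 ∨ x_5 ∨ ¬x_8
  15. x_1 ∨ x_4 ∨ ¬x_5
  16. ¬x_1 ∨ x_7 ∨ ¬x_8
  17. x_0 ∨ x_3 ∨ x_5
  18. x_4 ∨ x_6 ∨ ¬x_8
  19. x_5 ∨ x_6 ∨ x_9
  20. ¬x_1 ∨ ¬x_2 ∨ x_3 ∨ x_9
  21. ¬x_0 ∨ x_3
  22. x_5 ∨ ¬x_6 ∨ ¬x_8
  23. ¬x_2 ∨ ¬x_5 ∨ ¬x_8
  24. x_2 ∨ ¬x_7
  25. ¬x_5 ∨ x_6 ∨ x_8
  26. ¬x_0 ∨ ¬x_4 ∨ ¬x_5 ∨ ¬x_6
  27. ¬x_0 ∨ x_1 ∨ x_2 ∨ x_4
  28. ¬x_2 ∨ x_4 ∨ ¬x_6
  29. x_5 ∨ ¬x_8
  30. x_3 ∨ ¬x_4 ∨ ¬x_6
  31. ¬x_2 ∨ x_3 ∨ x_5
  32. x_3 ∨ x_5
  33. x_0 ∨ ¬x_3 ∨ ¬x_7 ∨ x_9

Unit clause (¬x_2) forces x_2 = False.
In (x_2 ∨ ¬x_7) only ¬x_7 is left, so x_7 = False.
In (x_6 ∨ x_7) only x_6 is left, so x_6 = True.
Set x_0 = False.
  then (x_0 ∨ x_1 ∨ ¬x_6) forces x_1 = True.
  then (x_0 ∨ x_7 ∨ ¬x_8) forces x_8 = False.
Set x_3 = True.
  then (¬x_3 ∨ ¬x_5 ∨ ¬x_6) forces x_5 = False.
Set x_4 = True.
Set x_9 = False.
All clauses satisfied.

x_0 = False, x_1 = True, x_2 = False, x_3 = True, x_4 = True, x_5 = False, x_6 = True, x_7 = False, x_8 = False, x_9 = False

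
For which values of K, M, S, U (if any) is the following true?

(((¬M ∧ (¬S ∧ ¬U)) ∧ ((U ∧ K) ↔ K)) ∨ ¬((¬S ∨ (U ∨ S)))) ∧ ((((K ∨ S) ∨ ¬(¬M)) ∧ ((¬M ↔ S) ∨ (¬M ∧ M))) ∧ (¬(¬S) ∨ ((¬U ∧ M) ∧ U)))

Unsatisfiable — no assignment works.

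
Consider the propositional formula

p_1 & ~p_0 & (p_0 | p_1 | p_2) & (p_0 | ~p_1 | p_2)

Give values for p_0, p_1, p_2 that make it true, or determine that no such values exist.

Unit clause (p_1) forces p_1 = True.
Unit clause (~p_0) forces p_0 = False.
In (p_0 | ~p_1 | p_2) only p_2 is left, so p_2 = True.
All clauses satisfied.

p_0 = False, p_1 = True, p_2 = True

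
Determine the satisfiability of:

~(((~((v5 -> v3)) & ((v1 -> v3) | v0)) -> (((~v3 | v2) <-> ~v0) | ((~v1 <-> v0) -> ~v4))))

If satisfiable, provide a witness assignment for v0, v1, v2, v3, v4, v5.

v0=T; v1=F; v2=F; v3=F; v4=T; v5=T

  ~(((~((v5 -> v3)) & ((v1 -> v3) | v0)) -> (((~v3 | v2) <-> ~v0) | ((~v1 <-> v0) -> ~v4)))) = True
    (~((v5 -> v3)) & ((v1 -> v3) | v0)) -> (((~v3 | v2) <-> ~v0) | ((~v1 <-> v0) -> ~v4)) = False
      ~((v5 -> v3)) & ((v1 -> v3) | v0) = True
        ~((v5 -> v3)) = True
          v5 -> v3 = False
        (v1 -> v3) | v0 = True
          v1 -> v3 = True
      ((~v3 | v2) <-> ~v0) | ((~v1 <-> v0) -> ~v4) = False
        (~v3 | v2) <-> ~v0 = False
          ~v3 | v2 = True
            ~v3 = True
          ~v0 = False
        (~v1 <-> v0) -> ~v4 = False
          ~v1 <-> v0 = True
            ~v1 = True
          ~v4 = False
The formula evaluates to True.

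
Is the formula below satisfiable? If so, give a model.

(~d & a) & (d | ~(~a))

a=T, d=F

  ~d & a = True
    ~d = True
  d | ~(~a) = True
    ~(~a) = True
      ~a = False
Both conjuncts True, so the formula holds.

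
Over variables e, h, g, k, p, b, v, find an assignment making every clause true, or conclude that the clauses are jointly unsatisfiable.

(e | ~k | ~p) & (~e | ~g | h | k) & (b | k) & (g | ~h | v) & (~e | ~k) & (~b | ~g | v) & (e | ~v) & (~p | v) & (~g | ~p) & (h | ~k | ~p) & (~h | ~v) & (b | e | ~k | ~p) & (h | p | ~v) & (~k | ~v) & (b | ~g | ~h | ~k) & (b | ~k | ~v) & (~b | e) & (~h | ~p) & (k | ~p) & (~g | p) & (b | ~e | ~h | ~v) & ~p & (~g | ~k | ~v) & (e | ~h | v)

Unit clause (~p) forces p = False.
In (~g | p) only ~g is left, so g = False.
Set e = True.
  then (~e | ~k) forces k = False.
  then (b | k) forces b = True.
Set h = False.
  then (h | p | ~v) forces v = False.
All clauses satisfied.

e=T, h=F, g=F, k=F, p=F, b=T, v=F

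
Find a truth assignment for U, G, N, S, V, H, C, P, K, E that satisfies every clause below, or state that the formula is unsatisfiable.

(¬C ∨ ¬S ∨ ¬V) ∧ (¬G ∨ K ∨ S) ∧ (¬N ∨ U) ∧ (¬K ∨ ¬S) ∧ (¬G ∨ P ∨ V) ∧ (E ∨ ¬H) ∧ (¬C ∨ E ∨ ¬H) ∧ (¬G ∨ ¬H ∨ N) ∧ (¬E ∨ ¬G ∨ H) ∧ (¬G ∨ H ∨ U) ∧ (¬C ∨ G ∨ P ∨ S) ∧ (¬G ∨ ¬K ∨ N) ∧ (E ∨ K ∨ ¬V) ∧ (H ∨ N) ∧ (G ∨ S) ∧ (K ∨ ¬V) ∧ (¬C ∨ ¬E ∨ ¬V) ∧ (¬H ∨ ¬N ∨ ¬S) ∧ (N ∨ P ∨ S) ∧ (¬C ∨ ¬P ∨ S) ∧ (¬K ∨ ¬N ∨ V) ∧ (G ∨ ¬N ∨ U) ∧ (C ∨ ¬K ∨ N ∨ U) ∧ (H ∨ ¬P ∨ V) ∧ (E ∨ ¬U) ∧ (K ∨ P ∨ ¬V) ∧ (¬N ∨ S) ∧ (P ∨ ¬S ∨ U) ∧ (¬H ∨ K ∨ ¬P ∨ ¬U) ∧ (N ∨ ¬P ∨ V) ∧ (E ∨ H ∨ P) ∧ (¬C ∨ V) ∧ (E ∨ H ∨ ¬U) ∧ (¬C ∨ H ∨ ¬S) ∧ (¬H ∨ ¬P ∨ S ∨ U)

U=T; G=F; N=T; S=T; V=F; H=F; C=F; P=F; K=F; E=T

Set U = True.
  then (E ∨ ¬U) forces E = True.
Try G = True:
  (¬E ∨ ¬G ∨ H) forces H = True.
  (¬G ∨ ¬H ∨ N) forces N = True.
  (¬H ∨ ¬N ∨ ¬S) forces S = False.
  clause (¬N ∨ S) is falsified — backtrack.
So G = False.
  then (G ∨ S) forces S = True.
  then (¬K ∨ ¬S) forces K = False.
  then (K ∨ ¬V) forces V = False.
  then (¬C ∨ V) forces C = False.
Set N = True.
  then (¬H ∨ ¬N ∨ ¬S) forces H = False.
  then (H ∨ ¬P ∨ V) forces P = False.
All clauses satisfied.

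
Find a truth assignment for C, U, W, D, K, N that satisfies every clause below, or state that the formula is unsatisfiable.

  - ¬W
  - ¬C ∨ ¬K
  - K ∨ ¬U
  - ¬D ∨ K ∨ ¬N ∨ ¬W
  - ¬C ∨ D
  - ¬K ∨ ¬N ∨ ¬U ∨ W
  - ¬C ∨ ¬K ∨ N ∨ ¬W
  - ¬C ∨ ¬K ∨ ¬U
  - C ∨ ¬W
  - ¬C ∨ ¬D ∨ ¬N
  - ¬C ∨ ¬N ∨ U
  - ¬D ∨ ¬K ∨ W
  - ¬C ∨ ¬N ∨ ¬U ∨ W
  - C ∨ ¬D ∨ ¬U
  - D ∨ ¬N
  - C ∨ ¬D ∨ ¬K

C: False, U: False, W: False, D: True, K: False, N: False

Unit clause (¬W) forces W = False.
Set C = False.
Set U = False.
Set D = True.
  then (¬D ∨ ¬K ∨ W) forces K = False.
Set N = False.
All clauses satisfied.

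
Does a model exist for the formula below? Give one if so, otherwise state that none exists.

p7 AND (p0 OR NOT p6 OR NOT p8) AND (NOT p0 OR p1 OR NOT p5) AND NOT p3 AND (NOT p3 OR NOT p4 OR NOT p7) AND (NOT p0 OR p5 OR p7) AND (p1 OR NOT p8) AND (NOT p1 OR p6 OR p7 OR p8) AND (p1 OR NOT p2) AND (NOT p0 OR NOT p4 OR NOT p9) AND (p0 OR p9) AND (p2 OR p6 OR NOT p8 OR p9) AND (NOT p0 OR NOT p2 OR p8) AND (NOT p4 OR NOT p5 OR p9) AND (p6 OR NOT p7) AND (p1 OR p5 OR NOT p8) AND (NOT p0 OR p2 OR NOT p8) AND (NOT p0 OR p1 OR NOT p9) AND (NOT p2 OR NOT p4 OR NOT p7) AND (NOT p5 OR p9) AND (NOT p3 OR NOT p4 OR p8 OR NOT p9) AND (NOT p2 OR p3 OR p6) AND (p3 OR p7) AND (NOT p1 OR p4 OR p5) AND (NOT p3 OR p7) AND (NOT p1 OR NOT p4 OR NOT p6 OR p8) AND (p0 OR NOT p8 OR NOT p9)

p0: True, p1: False, p2: False, p3: False, p4: False, p5: False, p6: True, p7: True, p8: False, p9: False

Unit clause (p7) forces p7 = True.
Unit clause (NOT p3) forces p3 = False.
In (p6 OR NOT p7) only p6 is left, so p6 = True.
Set p0 = True.
Set p1 = False.
  then (NOT p0 OR p1 OR NOT p5) forces p5 = False.
  then (p1 OR NOT p8) forces p8 = False.
  then (p1 OR NOT p2) forces p2 = False.
  then (NOT p0 OR p1 OR NOT p9) forces p9 = False.
Set p4 = False.
All clauses satisfied.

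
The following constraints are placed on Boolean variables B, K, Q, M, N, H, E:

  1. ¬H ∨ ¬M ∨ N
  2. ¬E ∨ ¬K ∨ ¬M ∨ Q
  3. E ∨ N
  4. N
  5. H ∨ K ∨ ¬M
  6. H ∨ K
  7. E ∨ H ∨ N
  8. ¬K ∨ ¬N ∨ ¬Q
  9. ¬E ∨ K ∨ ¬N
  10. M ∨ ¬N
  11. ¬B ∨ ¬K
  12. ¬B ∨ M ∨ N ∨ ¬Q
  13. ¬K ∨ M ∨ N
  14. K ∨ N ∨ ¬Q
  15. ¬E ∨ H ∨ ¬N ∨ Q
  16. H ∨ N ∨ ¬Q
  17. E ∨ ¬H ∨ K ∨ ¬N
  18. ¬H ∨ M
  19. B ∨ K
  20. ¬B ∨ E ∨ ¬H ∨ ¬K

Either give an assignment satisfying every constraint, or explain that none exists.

B=F, K=T, Q=F, M=T, N=T, H=T, E=F

Unit clause (N) forces N = True.
In (M ∨ ¬N) only M is left, so M = True.
Try B = True:
  (¬B ∨ ¬K) forces K = False.
  (H ∨ K ∨ ¬M) forces H = True.
  (¬E ∨ K ∨ ¬N) forces E = False.
  clause (E ∨ ¬H ∨ K ∨ ¬N) is falsified — backtrack.
So B = False.
  then (B ∨ K) forces K = True.
  then (¬K ∨ ¬N ∨ ¬Q) forces Q = False.
  then (¬E ∨ ¬K ∨ ¬M ∨ Q) forces E = False.
Set H = True.
All clauses satisfied.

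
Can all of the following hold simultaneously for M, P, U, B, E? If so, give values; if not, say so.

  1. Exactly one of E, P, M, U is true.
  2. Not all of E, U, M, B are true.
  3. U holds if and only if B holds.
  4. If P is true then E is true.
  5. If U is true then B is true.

M: False, P: False, U: False, B: False, E: True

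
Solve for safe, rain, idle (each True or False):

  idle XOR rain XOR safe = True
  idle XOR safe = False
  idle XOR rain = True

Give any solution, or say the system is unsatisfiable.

safe = False, rain = True, idle = False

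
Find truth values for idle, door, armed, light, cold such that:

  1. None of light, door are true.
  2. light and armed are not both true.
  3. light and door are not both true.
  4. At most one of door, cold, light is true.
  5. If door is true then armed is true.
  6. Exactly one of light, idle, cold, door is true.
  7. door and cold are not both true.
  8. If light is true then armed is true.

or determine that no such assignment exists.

idle: False, door: False, armed: False, light: False, cold: True

  (1) {light, door}: 0 true — none ✓
  (2) light=F, armed=F — not both ✓
  (3) light=F, door=F — not both ✓
  (4) {door, cold, light}: 1 true — at most one ✓
  (5) door=F ⇒ armed: vacuous ✓
  (6) {light, idle, cold, door}: 1 true — exactly one ✓
  (7) door=F, cold=T — not both ✓
  (8) light=F ⇒ armed: vacuous ✓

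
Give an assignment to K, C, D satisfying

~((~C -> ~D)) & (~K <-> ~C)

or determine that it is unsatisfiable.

K = False, C = False, D = True

  ~((~C -> ~D)) = True
    ~C -> ~D = False
      ~C = True
      ~D = False
  ~K <-> ~C = True
    ~K = True
    ~C = True
Both conjuncts True, so the formula holds.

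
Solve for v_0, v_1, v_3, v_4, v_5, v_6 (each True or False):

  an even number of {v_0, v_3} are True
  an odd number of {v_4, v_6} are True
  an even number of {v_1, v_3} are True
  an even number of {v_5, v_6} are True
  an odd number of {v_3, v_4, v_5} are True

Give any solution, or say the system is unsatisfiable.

v_0 = False, v_1 = False, v_3 = False, v_4 = True, v_5 = False, v_6 = False

{v_0, v_3}: 0 true → even ✓
{v_4, v_6}: 1 true → odd ✓
{v_1, v_3}: 0 true → even ✓
{v_5, v_6}: 0 true → even ✓
{v_3, v_4, v_5}: 1 true → odd ✓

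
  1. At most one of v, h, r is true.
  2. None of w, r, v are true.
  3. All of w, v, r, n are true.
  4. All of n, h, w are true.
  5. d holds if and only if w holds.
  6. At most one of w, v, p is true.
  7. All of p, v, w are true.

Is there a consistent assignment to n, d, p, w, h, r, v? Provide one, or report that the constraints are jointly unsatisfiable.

Case w = True:
  Constraint (2) is violated (w=T) — contradiction.
Case w = False:
  Constraint (3) is violated (w=F) — contradiction.
Both cases fail — unsatisfiable.

The formula is unsatisfiable.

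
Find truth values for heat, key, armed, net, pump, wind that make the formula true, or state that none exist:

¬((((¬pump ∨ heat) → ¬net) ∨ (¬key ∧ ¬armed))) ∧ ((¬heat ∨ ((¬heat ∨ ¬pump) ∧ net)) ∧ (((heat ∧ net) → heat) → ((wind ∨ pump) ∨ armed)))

heat = True, key = False, armed = True, net = True, pump = False, wind = False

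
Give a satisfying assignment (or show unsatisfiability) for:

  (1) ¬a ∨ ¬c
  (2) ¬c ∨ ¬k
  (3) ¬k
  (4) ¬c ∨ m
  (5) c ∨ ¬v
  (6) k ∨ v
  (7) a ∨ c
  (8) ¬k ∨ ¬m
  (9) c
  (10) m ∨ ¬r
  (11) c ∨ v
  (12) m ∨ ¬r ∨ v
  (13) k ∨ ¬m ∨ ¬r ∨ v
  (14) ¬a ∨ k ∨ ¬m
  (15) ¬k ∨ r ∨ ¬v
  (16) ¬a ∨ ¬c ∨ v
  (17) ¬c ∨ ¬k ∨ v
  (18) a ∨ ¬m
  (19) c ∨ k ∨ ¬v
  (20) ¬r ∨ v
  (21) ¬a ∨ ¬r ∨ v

Case c = True:
  (¬a ∨ ¬c) forces a = False.
  (¬c ∨ ¬k) forces k = False.
  (¬c ∨ m) forces m = True.
  Clause (a ∨ ¬m) is falsified — contradiction.
Case c = False:
  Clause (c) is falsified — contradiction.
Both cases fail, so the formula is unsatisfiable.

No satisfying assignment exists.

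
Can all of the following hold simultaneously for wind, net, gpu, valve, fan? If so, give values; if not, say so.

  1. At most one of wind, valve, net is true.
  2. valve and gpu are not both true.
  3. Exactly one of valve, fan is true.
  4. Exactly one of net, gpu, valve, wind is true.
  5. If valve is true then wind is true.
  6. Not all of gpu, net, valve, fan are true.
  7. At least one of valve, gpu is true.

wind = False, net = False, gpu = True, valve = False, fan = True

  (1) {wind, valve, net}: 0 true — at most one ✓
  (2) valve=F, gpu=T — not both ✓
  (3) {valve, fan}: 1 true — exactly one ✓
  (4) {net, gpu, valve, wind}: 1 true — exactly one ✓
  (5) valve=F ⇒ wind: vacuous ✓
  (6) {gpu, net, valve, fan}: 2/4 true — not all ✓
  (7) {valve, gpu}: 1 true — at least one ✓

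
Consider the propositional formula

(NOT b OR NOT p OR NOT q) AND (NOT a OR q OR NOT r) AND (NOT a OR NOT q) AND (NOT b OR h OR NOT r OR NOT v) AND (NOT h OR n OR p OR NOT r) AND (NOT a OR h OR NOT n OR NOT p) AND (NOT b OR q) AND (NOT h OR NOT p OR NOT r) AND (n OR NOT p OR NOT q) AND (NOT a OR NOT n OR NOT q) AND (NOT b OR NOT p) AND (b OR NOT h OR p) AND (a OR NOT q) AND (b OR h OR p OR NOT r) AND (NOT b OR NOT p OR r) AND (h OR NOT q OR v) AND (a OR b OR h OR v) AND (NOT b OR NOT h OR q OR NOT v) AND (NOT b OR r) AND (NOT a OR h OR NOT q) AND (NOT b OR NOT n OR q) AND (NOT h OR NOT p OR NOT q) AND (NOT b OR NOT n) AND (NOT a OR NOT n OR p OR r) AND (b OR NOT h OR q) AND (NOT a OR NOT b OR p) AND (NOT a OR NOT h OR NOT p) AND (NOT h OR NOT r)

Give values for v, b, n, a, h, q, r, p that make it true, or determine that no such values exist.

Set v = True.
Try b = True:
  (NOT b OR q) forces q = True.
  (NOT b OR NOT p OR NOT q) forces p = False.
  (NOT a OR NOT q) forces a = False.
  clause (a OR NOT q) is falsified — backtrack.
So b = False.
Set n = True.
Set a = False.
  then (a OR NOT q) forces q = False.
  then (b OR NOT h OR q) forces h = False.
Set r = False.
Set p = False.
All clauses satisfied.

v = True, b = False, n = True, a = False, h = False, q = False, r = False, p = False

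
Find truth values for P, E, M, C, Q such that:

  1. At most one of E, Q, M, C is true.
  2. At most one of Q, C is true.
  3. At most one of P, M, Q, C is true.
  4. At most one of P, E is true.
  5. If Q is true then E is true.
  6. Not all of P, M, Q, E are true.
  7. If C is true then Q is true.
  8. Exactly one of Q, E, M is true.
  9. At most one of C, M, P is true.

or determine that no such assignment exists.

P: False, E: True, M: False, C: False, Q: False

  (1) {E, Q, M, C}: 1 true — at most one ✓
  (2) {Q, C}: 0 true — at most one ✓
  (3) {P, M, Q, C}: 0 true — at most one ✓
  (4) {P, E}: 1 true — at most one ✓
  (5) Q=F ⇒ E: vacuous ✓
  (6) {P, M, Q, E}: 1/4 true — not all ✓
  (7) C=F ⇒ Q: vacuous ✓
  (8) {Q, E, M}: 1 true — exactly one ✓
  (9) {C, M, P}: 0 true — at most one ✓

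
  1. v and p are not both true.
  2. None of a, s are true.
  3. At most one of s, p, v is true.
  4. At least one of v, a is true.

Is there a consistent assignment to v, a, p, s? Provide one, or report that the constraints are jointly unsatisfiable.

v = True, a = False, p = False, s = False

  (1) v=T, p=F — not both ✓
  (2) {a, s}: 0 true — none ✓
  (3) {s, p, v}: 1 true — at most one ✓
  (4) {v, a}: 1 true — at least one ✓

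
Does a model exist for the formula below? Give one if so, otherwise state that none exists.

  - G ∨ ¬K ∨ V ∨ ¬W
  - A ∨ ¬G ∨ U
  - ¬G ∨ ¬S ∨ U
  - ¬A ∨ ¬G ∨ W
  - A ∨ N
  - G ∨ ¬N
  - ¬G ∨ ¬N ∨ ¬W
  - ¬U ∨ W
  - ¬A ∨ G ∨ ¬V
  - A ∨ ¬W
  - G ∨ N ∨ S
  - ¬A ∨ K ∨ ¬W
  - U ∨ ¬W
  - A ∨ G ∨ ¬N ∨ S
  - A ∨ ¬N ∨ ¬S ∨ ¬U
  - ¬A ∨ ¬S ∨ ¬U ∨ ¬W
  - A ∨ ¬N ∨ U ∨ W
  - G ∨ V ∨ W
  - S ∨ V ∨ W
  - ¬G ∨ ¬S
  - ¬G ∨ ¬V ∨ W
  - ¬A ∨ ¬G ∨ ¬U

Unsatisfiable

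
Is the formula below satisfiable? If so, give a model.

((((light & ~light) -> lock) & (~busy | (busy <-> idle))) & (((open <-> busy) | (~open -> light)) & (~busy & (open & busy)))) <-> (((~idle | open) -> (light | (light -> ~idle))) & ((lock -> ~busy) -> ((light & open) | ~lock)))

open = True, light = False, lock = True, busy = False, idle = True

  ((((light & ~light) -> lock) & (~busy | (busy <-> idle))) & (((open <-> busy) | (~open -> light)) & (~busy & (open & busy)))) <-> (((~idle | open) -> (light | (light -> ~idle))) & ((lock -> ~busy) -> ((light & open) | ~lock))) = True
    (((light & ~light) -> lock) & (~busy | (busy <-> idle))) & (((open <-> busy) | (~open -> light)) & (~busy & (open & busy))) = False
      ((light & ~light) -> lock) & (~busy | (busy <-> idle)) = True
        (light & ~light) -> lock = True
          light & ~light = False
            ~light = True
        ~busy | (busy <-> idle) = True
          ~busy = True
          busy <-> idle = False
      ((open <-> busy) | (~open -> light)) & (~busy & (open & busy)) = False
        (open <-> busy) | (~open -> light) = True
          open <-> busy = False
          ~open -> light = True
            ~open = False
        ~busy & (open & busy) = False
          ~busy = True
          open & busy = False
    ((~idle | open) -> (light | (light -> ~idle))) & ((lock -> ~busy) -> ((light & open) | ~lock)) = False
      (~idle | open) -> (light | (light -> ~idle)) = True
        ~idle | open = True
          ~idle = False
        light | (light -> ~idle) = True
          light -> ~idle = True
            ~idle = False
      (lock -> ~busy) -> ((light & open) | ~lock) = False
        lock -> ~busy = True
          ~busy = True
        (light & open) | ~lock = False
          light & open = False
          ~lock = False
The formula evaluates to True.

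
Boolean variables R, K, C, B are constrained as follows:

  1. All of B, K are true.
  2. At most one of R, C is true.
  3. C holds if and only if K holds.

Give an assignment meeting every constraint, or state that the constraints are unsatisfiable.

R = False, K = True, C = True, B = True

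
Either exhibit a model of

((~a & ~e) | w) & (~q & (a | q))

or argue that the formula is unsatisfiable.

q = False, e = True, w = True, a = True

  (~a & ~e) | w = True
    ~a & ~e = False
      ~a = False
      ~e = False
  ~q & (a | q) = True
    ~q = True
    a | q = True
Both conjuncts True, so the formula holds.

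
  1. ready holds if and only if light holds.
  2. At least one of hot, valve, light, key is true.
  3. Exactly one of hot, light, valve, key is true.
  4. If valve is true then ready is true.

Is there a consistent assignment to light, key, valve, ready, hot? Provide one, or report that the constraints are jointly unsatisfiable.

light: False, key: True, valve: False, ready: False, hot: False

  (1) ready=F, light=F — same ✓
  (2) {hot, valve, light, key}: 1 true — at least one ✓
  (3) {hot, light, valve, key}: 1 true — exactly one ✓
  (4) valve=F ⇒ ready: vacuous ✓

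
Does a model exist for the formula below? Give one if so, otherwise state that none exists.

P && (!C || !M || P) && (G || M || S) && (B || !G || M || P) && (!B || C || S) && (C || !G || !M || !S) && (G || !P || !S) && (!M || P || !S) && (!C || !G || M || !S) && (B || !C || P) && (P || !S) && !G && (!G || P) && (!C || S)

Unit clause (P) forces P = True.
Unit clause (!G) forces G = False.
In (G || !P || !S) only !S is left, so S = False.
In (!C || S) only !C is left, so C = False.
In (G || M || S) only M is left, so M = True.
In (!B || C || S) only !B is left, so B = False.
All clauses satisfied.

G = False, P = True, M = True, B = False, C = False, S = False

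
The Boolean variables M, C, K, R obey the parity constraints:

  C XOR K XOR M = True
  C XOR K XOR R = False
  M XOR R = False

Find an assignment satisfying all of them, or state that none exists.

Unsatisfiable

Adding constraints 1, 2, 3 mod 2: every variable appears an even number of times on the left, so the left side is 0.
But the right sides sum to 1 (mod 2). 0 ≠ 1 — the system is inconsistent.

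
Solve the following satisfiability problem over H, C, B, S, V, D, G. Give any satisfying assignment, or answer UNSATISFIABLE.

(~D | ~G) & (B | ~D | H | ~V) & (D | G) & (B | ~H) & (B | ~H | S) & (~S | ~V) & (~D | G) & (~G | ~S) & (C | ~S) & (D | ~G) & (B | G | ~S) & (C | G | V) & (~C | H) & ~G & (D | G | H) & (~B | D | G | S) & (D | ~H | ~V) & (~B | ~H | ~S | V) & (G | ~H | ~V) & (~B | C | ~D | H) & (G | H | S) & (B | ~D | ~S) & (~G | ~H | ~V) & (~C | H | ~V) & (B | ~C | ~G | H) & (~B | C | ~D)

Unsatisfiable

Case G = True:
  Clause (~G) is falsified — contradiction.
Case G = False:
  (D | G) forces D = True.
  Clause (~D | G) is falsified — contradiction.
Both cases fail, so the formula is unsatisfiable.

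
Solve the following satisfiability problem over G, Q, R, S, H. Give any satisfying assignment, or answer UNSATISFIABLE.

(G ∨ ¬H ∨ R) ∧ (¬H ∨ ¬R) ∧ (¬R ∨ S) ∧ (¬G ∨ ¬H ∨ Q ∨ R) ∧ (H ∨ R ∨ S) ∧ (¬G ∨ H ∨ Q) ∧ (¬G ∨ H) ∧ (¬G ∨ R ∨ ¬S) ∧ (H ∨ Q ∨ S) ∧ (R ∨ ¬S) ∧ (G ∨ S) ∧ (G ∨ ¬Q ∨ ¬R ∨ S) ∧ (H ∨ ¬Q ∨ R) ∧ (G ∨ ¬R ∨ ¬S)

Try G = False:
  (G ∨ S) forces S = True.
  (R ∨ ¬S) forces R = True.
  clause (G ∨ ¬R ∨ ¬S) is falsified — backtrack.
So G = True.
  then (¬G ∨ H) forces H = True.
  then (¬H ∨ ¬R) forces R = False.
  then (¬G ∨ ¬H ∨ Q ∨ R) forces Q = True.
  then (¬G ∨ R ∨ ¬S) forces S = False.
All clauses satisfied.

G = True; Q = True; R = False; S = False; H = True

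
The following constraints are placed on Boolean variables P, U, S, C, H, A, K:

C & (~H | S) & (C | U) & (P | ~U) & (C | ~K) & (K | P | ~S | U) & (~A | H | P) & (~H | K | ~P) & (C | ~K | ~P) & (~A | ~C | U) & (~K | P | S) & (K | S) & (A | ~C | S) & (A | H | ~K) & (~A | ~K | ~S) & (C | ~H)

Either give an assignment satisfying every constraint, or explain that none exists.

Unit clause (C) forces C = True.
Set P = True.
Set U = True.
Set S = False.
  then (~H | S) forces H = False.
  then (K | S) forces K = True.
  then (A | ~C | S) forces A = True.
All clauses satisfied.

P: True; U: True; S: False; C: True; H: False; A: True; K: True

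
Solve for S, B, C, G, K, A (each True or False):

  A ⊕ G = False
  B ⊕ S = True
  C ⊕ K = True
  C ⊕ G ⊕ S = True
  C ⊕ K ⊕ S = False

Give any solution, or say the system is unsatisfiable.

S = True, B = False, C = False, G = False, K = True, A = False

A ⊕ G = F ⊕ F = False ✓
B ⊕ S = F ⊕ T = True ✓
C ⊕ K = F ⊕ T = True ✓
C ⊕ G ⊕ S = F ⊕ F ⊕ T = True ✓
C ⊕ K ⊕ S = F ⊕ T ⊕ T = False ✓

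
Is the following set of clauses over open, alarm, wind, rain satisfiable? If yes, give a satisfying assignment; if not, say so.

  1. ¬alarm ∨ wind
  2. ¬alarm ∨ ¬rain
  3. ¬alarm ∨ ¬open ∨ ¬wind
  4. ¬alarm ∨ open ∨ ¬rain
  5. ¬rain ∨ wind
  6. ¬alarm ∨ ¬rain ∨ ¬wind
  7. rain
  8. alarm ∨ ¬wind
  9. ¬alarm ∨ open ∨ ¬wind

The formula is unsatisfiable.

Case rain = True:
  (¬alarm ∨ ¬rain) forces alarm = False.
  (¬rain ∨ wind) forces wind = True.
  Clause (alarm ∨ ¬wind) is falsified — contradiction.
Case rain = False:
  Clause (rain) is falsified — contradiction.
Both cases fail, so the formula is unsatisfiable.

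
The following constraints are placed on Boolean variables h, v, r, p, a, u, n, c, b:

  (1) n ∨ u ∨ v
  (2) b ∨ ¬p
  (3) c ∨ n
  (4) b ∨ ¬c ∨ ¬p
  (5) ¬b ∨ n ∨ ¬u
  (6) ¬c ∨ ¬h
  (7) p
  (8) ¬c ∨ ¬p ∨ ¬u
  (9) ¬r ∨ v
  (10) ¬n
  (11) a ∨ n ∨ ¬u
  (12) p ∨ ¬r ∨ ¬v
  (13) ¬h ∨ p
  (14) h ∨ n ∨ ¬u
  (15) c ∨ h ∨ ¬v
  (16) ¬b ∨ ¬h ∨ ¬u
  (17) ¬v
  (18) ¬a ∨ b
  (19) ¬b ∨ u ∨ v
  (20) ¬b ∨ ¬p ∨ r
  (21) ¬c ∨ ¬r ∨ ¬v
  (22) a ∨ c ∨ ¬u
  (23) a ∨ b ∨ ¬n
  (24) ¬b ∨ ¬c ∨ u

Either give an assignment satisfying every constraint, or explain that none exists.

Unsatisfiable — no assignment works.

Case v = True:
  Clause (¬v) is falsified — contradiction.
Case v = False:
  (p) forces p = True.
  (b ∨ ¬p) forces b = True.
  (¬r ∨ v) forces r = False.
  Clause (¬b ∨ ¬p ∨ r) is falsified — contradiction.
Both cases fail, so the formula is unsatisfiable.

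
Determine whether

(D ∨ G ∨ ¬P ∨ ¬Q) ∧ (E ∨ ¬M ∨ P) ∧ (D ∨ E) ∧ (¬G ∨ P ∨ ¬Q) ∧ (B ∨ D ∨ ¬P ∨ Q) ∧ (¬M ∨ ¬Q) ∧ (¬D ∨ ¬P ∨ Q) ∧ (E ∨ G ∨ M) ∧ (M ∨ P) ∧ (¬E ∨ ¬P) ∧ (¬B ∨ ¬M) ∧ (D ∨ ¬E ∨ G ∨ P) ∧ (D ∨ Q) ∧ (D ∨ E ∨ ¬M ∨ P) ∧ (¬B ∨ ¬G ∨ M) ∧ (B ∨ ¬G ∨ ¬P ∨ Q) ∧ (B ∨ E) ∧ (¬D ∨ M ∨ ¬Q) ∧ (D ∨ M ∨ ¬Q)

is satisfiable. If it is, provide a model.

M = True; P = False; E = True; Q = False; D = True; B = False; G = True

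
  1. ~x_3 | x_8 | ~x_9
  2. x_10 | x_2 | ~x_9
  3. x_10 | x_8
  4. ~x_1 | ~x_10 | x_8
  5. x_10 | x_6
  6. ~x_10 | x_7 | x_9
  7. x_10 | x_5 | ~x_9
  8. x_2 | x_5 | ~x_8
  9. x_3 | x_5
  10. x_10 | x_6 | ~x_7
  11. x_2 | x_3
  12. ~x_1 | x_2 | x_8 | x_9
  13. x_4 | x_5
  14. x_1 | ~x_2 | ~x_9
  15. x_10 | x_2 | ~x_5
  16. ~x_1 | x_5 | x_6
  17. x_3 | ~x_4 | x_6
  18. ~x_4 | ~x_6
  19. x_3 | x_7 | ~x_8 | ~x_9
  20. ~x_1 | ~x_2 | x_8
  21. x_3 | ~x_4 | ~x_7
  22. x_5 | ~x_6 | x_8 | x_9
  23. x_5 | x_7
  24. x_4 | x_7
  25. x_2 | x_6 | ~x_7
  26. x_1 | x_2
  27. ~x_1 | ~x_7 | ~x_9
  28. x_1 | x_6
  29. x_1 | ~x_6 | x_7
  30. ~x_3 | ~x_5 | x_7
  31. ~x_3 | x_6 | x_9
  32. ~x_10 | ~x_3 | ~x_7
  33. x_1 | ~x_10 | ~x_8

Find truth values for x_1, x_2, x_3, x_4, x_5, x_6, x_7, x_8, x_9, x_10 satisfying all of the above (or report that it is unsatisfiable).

x_1 = True, x_2 = True, x_3 = True, x_4 = False, x_5 = True, x_6 = True, x_7 = True, x_8 = True, x_9 = False, x_10 = False

Set x_1 = True.
Set x_2 = True.
  then (~x_1 | ~x_2 | x_8) forces x_8 = True.
Set x_3 = True.
Try x_4 = True:
  (~x_4 | ~x_6) forces x_6 = False.
  (x_10 | x_6) forces x_10 = True.
  (~x_1 | x_5 | x_6) forces x_5 = True.
  (~x_3 | ~x_5 | x_7) forces x_7 = True.
  clause (~x_10 | ~x_3 | ~x_7) is falsified — backtrack.
So x_4 = False.
  then (x_4 | x_5) forces x_5 = True.
  then (x_4 | x_7) forces x_7 = True.
  then (~x_1 | ~x_7 | ~x_9) forces x_9 = False.
  then (~x_3 | x_6 | x_9) forces x_6 = True.
  then (~x_10 | ~x_3 | ~x_7) forces x_10 = False.
All clauses satisfied.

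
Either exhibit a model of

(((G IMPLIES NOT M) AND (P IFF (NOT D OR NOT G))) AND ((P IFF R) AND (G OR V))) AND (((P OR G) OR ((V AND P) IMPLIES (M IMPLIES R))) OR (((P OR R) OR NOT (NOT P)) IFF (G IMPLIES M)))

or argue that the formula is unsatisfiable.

R = True; G = True; M = False; P = True; V = True; D = False

  ((G IMPLIES NOT M) AND (P IFF (NOT D OR NOT G))) AND ((P IFF R) AND (G OR V)) = True
    (G IMPLIES NOT M) AND (P IFF (NOT D OR NOT G)) = True
      G IMPLIES NOT M = True
        NOT M = True
      P IFF (NOT D OR NOT G) = True
        NOT D OR NOT G = True
          NOT D = True
          NOT G = False
    (P IFF R) AND (G OR V) = True
      P IFF R = True
      G OR V = True
  ((P OR G) OR ((V AND P) IMPLIES (M IMPLIES R))) OR (((P OR R) OR NOT (NOT P)) IFF (G IMPLIES M)) = True
    (P OR G) OR ((V AND P) IMPLIES (M IMPLIES R)) = True
      P OR G = True
      (V AND P) IMPLIES (M IMPLIES R) = True
        V AND P = True
        M IMPLIES R = True
    ((P OR R) OR NOT (NOT P)) IFF (G IMPLIES M) = False
      (P OR R) OR NOT (NOT P) = True
        P OR R = True
        NOT (NOT P) = True
          NOT P = False
      G IMPLIES M = False
Both conjuncts True, so the formula holds.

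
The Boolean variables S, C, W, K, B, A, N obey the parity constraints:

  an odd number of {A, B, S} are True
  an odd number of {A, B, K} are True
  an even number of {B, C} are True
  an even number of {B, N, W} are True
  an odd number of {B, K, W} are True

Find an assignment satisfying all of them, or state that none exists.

S: True, C: False, W: False, K: True, B: False, A: False, N: False

{A, B, S}: 1 true → odd ✓
{A, B, K}: 1 true → odd ✓
{B, C}: 0 true → even ✓
{B, N, W}: 0 true → even ✓
{B, K, W}: 1 true → odd ✓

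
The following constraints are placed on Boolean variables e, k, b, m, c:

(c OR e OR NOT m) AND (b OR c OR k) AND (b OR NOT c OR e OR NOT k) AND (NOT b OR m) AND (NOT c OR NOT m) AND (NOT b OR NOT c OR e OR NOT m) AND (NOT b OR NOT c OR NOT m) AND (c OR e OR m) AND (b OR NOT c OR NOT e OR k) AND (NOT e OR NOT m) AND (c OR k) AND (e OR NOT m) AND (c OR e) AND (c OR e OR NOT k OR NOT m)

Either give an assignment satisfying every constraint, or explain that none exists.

e: True; k: True; b: False; m: False; c: True

Set e = True.
  then (NOT e OR NOT m) forces m = False.
  then (NOT b OR m) forces b = False.
Set k = True.
Set c = True.
All clauses satisfied.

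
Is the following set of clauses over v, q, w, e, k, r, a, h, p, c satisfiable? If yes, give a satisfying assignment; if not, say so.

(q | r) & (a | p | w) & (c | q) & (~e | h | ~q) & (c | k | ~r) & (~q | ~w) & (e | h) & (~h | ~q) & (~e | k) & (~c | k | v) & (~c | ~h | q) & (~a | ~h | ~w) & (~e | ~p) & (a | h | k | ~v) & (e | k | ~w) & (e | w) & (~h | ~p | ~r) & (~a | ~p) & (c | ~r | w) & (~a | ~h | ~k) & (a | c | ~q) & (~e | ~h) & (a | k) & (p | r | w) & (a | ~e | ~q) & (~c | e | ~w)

Set v = False.
Try q = True:
  (~q | ~w) forces w = False.
  (~h | ~q) forces h = False.
  (~e | h | ~q) forces e = False.
  clause (e | h) is falsified — backtrack.
So q = False.
  then (q | r) forces r = True.
  then (c | q) forces c = True.
  then (~c | k | v) forces k = True.
  then (~c | ~h | q) forces h = False.
  then (e | h) forces e = True.
  then (~e | ~p) forces p = False.
Set w = True.
Set a = True.
All clauses satisfied.

v = False, q = False, w = True, e = True, k = True, r = True, a = True, h = False, p = False, c = True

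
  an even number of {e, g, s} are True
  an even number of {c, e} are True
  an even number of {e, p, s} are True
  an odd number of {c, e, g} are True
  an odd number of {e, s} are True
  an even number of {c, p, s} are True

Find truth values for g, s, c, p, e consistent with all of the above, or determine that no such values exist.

g = True, s = False, c = True, p = True, e = True

{e, g, s}: 2 true → even ✓
{c, e}: 2 true → even ✓
{e, p, s}: 2 true → even ✓
{c, e, g}: 3 true → odd ✓
{e, s}: 1 true → odd ✓
{c, p, s}: 2 true → even ✓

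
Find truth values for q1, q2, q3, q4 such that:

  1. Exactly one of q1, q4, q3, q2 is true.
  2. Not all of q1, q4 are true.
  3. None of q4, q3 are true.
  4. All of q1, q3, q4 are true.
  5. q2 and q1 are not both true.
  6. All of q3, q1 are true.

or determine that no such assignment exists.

Case q3 = True:
  Constraint (3) is violated (q3=T) — contradiction.
Case q3 = False:
  Constraint (4) is violated (q3=F) — contradiction.
Both cases fail — unsatisfiable.

Unsatisfiable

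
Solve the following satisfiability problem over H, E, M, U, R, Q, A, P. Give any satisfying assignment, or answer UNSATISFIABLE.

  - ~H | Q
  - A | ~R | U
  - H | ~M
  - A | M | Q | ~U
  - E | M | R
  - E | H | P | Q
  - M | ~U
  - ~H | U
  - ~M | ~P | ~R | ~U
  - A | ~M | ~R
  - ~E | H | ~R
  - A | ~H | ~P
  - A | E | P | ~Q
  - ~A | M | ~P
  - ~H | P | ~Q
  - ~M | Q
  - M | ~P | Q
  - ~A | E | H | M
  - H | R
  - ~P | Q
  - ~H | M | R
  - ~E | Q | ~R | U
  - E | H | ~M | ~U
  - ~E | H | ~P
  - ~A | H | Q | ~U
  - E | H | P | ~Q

Set H = True.
  then (~H | Q) forces Q = True.
  then (~H | U) forces U = True.
  then (~H | P | ~Q) forces P = True.
  then (M | ~U) forces M = True.
  then (~M | ~P | ~R | ~U) forces R = False.
  then (A | ~H | ~P) forces A = True.
Set E = True.
All clauses satisfied.

H=T, E=T, M=T, U=T, R=F, Q=T, A=T, P=T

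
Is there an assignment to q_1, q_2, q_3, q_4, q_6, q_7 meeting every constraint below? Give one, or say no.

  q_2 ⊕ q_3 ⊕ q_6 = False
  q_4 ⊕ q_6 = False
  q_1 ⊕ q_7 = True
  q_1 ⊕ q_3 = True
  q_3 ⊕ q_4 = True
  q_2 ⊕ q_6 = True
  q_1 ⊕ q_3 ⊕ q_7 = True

Adding constraints 1, 3, 6, 7 mod 2: every variable appears an even number of times on the left, so the left side is 0.
But the right sides sum to 1 (mod 2). 0 ≠ 1 — the system is inconsistent.

UNSATISFIABLE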